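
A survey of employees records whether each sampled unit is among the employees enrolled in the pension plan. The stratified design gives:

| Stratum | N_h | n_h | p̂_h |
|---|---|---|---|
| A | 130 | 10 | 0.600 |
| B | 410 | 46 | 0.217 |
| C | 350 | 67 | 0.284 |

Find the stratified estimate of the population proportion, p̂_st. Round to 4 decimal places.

p̂_st ≈ 0.2993

N = 890; stratum weights W_h = N_h/N.
p̂_st = Σ W_h p̂_h = (130·0.600 + 410·0.217 + 350·0.284)/890 = 0.29929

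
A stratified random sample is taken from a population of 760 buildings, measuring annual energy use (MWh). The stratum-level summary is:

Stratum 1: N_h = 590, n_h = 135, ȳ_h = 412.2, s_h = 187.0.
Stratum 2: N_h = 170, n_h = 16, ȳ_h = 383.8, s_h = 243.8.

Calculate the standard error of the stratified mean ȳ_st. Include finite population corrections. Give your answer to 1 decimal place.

V̂(ȳ_st) = Σ W_h² (1 − n_h/N_h) s_h²/n_h, with W_h = N_h/N and N = 760:
  stratum 1: (590/760)²·(1 − 135/590)·187.0²/135 = 120.389
  stratum 2: (170/760)²·(1 − 16/170)·243.8²/16 = 168.38
V̂(ȳ_st) = 288.768
SE(ȳ_st) = √288.768 = 16.9932

SE(ȳ_st) ≈ 17.0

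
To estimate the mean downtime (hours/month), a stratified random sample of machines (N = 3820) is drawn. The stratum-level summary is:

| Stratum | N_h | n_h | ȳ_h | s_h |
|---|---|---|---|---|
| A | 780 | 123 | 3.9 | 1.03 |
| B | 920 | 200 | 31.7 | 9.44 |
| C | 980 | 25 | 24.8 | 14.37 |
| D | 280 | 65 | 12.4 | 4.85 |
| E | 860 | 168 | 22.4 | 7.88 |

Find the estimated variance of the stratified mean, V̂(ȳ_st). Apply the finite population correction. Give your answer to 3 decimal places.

V̂(ȳ_st) ≈ 0.567

V̂(ȳ_st) = Σ W_h² (1 − n_h/N_h) s_h²/n_h, with W_h = N_h/N and N = 3820:
  stratum A: (780/3820)²·(1 − 123/780)·1.03²/123 = 0.000302902
  stratum B: (920/3820)²·(1 − 200/920)·9.44²/200 = 0.0202259
  stratum C: (980/3820)²·(1 − 25/980)·14.37²/25 = 0.529756
  stratum D: (280/3820)²·(1 − 65/280)·4.85²/65 = 0.00149293
  stratum E: (860/3820)²·(1 − 168/860)·7.88²/168 = 0.0150737
V̂(ȳ_st) = 0.566852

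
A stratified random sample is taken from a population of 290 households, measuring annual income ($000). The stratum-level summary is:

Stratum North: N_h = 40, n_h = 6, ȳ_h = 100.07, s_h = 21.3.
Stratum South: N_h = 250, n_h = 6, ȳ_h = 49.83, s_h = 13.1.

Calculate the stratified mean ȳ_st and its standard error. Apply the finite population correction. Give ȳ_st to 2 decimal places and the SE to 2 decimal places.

ȳ_st = Σ W_h ȳ_h = (40·100.07 + 250·49.83)/290 = 56.75966
V̂(ȳ_st) = Σ W_h² (1 − n_h/N_h) s_h²/n_h, with W_h = N_h/N and N = 290:
  stratum North: (40/290)²·(1 − 6/40)·21.3²/6 = 1.22279
  stratum South: (250/290)²·(1 − 6/250)·13.1²/6 = 20.7456
V̂(ȳ_st) = 21.9683
SE(ȳ_st) = √21.9683 = 4.68704

ȳ_st ≈ 56.76, SE ≈ 4.69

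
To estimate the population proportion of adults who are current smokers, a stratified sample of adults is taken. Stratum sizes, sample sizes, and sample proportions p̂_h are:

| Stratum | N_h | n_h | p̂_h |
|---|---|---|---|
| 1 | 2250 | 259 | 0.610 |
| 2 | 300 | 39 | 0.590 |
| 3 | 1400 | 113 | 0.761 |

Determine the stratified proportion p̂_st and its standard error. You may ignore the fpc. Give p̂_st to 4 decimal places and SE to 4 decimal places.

p̂_st ≈ 0.6620, SE ≈ 0.0232

N = 3950; stratum weights W_h = N_h/N.
p̂_st = Σ W_h p̂_h = (2250·0.610 + 300·0.590 + 1400·0.761)/3950 = 0.66200
V̂(p̂_st) = Σ W_h² p̂_h(1−p̂_h)/(n_h−1):
  stratum 1: (2250/3950)²·0.610·0.390/258 = 0.000299189
  stratum 2: (300/3950)²·0.590·0.410/38 = 3.67198e-05
  stratum 3: (1400/3950)²·0.761·0.239/112 = 0.000203998
V̂(p̂_st) = 0.000539907; SE = √V̂ = 0.0232359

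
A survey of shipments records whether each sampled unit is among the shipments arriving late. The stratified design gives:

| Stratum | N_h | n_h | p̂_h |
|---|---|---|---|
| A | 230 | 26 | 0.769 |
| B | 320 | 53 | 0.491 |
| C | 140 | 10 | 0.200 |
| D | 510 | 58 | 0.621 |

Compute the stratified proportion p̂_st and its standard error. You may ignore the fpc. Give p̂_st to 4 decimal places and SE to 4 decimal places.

N = 1200; stratum weights W_h = N_h/N.
p̂_st = Σ W_h p̂_h = (230·0.769 + 320·0.491 + 140·0.200 + 510·0.621)/1200 = 0.56558
V̂(p̂_st) = Σ W_h² p̂_h(1−p̂_h)/(n_h−1):
  stratum A: (230/1200)²·0.769·0.231/25 = 0.000261031
  stratum B: (320/1200)²·0.491·0.509/52 = 0.00034177
  stratum C: (140/1200)²·0.200·0.800/9 = 0.000241975
  stratum D: (510/1200)²·0.621·0.379/57 = 0.00074582
V̂(p̂_st) = 0.0015906; SE = √V̂ = 0.0398823

p̂_st ≈ 0.5656, SE ≈ 0.0399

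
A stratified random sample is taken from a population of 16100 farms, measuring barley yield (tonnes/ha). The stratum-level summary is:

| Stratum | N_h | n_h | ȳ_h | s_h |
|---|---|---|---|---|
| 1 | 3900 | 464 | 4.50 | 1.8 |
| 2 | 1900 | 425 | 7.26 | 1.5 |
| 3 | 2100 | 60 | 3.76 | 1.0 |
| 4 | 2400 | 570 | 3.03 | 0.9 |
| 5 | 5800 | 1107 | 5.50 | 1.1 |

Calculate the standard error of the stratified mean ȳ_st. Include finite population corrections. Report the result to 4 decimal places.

V̂(ȳ_st) = Σ W_h² (1 − n_h/N_h) s_h²/n_h, with W_h = N_h/N and N = 16100:
  stratum 1: (3900/16100)²·(1 − 464/3900)·1.8²/464 = 0.000360988
  stratum 2: (1900/16100)²·(1 − 425/1900)·1.5²/425 = 5.72384e-05
  stratum 3: (2100/16100)²·(1 − 60/2100)·1.0²/60 = 0.000275452
  stratum 4: (2400/16100)²·(1 − 570/2400)·0.9²/570 = 2.4078e-05
  stratum 5: (5800/16100)²·(1 − 1107/5800)·1.1²/1107 = 0.00011478
V̂(ȳ_st) = 0.000832537
SE(ȳ_st) = √0.000832537 = 0.0288537

SE(ȳ_st) ≈ 0.0289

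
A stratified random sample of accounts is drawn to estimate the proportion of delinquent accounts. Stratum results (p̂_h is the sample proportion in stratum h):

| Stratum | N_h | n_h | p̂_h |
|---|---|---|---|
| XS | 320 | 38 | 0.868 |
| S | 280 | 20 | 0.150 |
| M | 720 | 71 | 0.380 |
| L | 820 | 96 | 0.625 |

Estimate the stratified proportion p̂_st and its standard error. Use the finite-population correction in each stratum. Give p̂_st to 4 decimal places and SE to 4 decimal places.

p̂_st ≈ 0.5168, SE ≈ 0.0288

N = 2140; stratum weights W_h = N_h/N.
p̂_st = Σ W_h p̂_h = (320·0.868 + 280·0.150 + 720·0.380 + 820·0.625)/2140 = 0.51676
V̂(p̂_st) = Σ W_h² (1 − n_h/N_h) p̂_h(1−p̂_h)/(n_h−1):
  stratum XS: (320/2140)²·(1 − 38/320)·0.868·0.132/37 = 6.10188e-05
  stratum S: (280/2140)²·(1 − 20/280)·0.150·0.850/19 = 0.000106674
  stratum M: (720/2140)²·(1 − 71/720)·0.380·0.620/70 = 0.000343421
  stratum L: (820/2140)²·(1 − 96/820)·0.625·0.375/95 = 0.000319825
V̂(p̂_st) = 0.000830939; SE = √V̂ = 0.028826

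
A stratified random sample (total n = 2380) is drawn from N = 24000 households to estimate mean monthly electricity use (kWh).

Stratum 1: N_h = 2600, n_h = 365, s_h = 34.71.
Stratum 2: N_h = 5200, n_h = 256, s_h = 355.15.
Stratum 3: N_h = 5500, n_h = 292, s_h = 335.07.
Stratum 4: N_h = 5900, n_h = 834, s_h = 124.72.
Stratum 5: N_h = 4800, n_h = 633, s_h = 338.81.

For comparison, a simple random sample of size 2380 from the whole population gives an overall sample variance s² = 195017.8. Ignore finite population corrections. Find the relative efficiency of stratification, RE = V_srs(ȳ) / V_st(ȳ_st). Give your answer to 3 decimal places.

V̂(ȳ_st) = Σ W_h² s_h²/n_h, with W_h = N_h/N and N = 24000:
  stratum 1: (2600/24000)²·34.71²/365 = 0.0387383
  stratum 2: (5200/24000)²·355.15²/256 = 23.1296
  stratum 3: (5500/24000)²·335.07²/292 = 20.1925
  stratum 4: (5900/24000)²·124.72²/834 = 1.12717
  stratum 5: (4800/24000)²·338.81²/633 = 7.25385
V_st = 51.7419
V_srs = s²/n = 195017.8/2380 = 81.9403
Relative efficiency = V_srs / V_st = 81.9403/51.7419 = 1.5836

RE ≈ 1.584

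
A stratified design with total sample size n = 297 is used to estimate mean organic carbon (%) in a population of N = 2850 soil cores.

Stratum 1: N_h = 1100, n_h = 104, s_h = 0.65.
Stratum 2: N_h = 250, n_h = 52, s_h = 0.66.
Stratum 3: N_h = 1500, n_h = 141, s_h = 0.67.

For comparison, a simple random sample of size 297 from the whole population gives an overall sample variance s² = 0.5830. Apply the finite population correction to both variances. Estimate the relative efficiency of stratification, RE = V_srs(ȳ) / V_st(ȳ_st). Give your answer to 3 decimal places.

RE ≈ 1.258

V̂(ȳ_st) = Σ W_h² (1 − n_h/N_h) s_h²/n_h, with W_h = N_h/N and N = 2850:
  stratum 1: (1100/2850)²·(1 − 104/1100)·0.65²/104 = 0.000547969
  stratum 2: (250/2850)²·(1 − 52/250)·0.66²/52 = 5.10505e-05
  stratum 3: (1500/2850)²·(1 − 141/1500)·0.67²/141 = 0.000799009
V_st = 0.00139803
V_srs = (1 − 297/2850)·0.5830/297 = 0.0017584
Relative efficiency = V_srs / V_st = 0.0017584/0.00139803 = 1.2578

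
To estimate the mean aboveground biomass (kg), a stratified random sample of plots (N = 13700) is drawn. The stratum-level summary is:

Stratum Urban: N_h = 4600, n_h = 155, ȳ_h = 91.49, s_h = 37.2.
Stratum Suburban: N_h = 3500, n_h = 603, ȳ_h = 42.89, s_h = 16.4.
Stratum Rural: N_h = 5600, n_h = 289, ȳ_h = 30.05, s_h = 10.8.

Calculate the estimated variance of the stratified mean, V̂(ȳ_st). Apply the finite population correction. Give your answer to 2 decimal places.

V̂(ȳ_st) ≈ 1.06

V̂(ȳ_st) = Σ W_h² (1 − n_h/N_h) s_h²/n_h, with W_h = N_h/N and N = 13700:
  stratum Urban: (4600/13700)²·(1 − 155/4600)·37.2²/155 = 0.972619
  stratum Suburban: (3500/13700)²·(1 − 603/3500)·16.4²/603 = 0.024096
  stratum Rural: (5600/13700)²·(1 − 289/5600)·10.8²/289 = 0.0639548
V̂(ȳ_st) = 1.06067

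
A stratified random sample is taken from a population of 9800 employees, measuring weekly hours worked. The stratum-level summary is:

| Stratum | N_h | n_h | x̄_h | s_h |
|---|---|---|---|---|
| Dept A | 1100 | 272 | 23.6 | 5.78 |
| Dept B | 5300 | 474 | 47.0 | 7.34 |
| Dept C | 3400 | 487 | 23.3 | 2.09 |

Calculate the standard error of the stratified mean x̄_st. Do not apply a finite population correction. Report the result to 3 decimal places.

SE(x̄_st) ≈ 0.189

V̂(x̄_st) = Σ W_h² s_h²/n_h, with W_h = N_h/N and N = 9800:
  stratum Dept A: (1100/9800)²·5.78²/272 = 0.00154746
  stratum Dept B: (5300/9800)²·7.34²/474 = 0.033244
  stratum Dept C: (3400/9800)²·2.09²/487 = 0.00107962
V̂(x̄_st) = 0.0358711
SE(x̄_st) = √0.0358711 = 0.189397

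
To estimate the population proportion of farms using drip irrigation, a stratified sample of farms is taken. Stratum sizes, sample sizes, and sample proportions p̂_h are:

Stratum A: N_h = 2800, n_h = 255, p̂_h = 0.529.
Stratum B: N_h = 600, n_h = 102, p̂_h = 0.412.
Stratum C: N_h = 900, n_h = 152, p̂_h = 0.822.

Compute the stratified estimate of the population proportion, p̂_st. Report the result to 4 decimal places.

N = 4300; stratum weights W_h = N_h/N.
p̂_st = Σ W_h p̂_h = (2800·0.529 + 600·0.412 + 900·0.822)/4300 = 0.57400

p̂_st ≈ 0.5740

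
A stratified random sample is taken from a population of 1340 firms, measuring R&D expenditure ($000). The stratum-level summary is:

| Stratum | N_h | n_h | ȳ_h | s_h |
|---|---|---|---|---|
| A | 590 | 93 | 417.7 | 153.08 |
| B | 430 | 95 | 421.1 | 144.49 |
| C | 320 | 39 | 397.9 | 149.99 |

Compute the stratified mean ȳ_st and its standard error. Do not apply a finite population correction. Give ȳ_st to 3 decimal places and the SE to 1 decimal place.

ȳ_st = Σ W_h ȳ_h = (590·417.7 + 430·421.1 + 320·397.9)/1340 = 414.06269
V̂(ȳ_st) = Σ W_h² s_h²/n_h, with W_h = N_h/N and N = 1340:
  stratum A: (590/1340)²·153.08²/93 = 48.8482
  stratum B: (430/1340)²·144.49²/95 = 22.6297
  stratum C: (320/1340)²·149.99²/39 = 32.8966
V̂(ȳ_st) = 104.374
SE(ȳ_st) = √104.374 = 10.2164

ȳ_st ≈ 414.063, SE ≈ 10.2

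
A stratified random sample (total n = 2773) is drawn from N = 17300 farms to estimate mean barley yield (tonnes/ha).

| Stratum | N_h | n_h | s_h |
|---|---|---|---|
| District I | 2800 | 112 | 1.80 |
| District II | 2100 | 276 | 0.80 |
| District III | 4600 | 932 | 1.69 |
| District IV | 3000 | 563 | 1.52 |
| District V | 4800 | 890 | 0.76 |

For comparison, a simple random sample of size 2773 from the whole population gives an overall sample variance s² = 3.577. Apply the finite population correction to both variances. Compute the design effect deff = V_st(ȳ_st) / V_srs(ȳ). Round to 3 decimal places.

deff ≈ 0.989

V̂(ȳ_st) = Σ W_h² (1 − n_h/N_h) s_h²/n_h, with W_h = N_h/N and N = 17300:
  stratum District I: (2800/17300)²·(1 − 112/2800)·1.80²/112 = 0.000727482
  stratum District II: (2100/17300)²·(1 − 276/2100)·0.80²/276 = 2.96772e-05
  stratum District III: (4600/17300)²·(1 − 932/4600)·1.69²/932 = 0.000172764
  stratum District IV: (3000/17300)²·(1 − 563/3000)·1.52²/563 = 0.000100245
  stratum District V: (4800/17300)²·(1 − 890/4800)·0.76²/890 = 4.06971e-05
V_st = 0.00107086
V_srs = (1 − 2773/17300)·3.577/2773 = 0.00108318
deff = V_st / V_srs = 0.00107086/0.00108318 = 0.9886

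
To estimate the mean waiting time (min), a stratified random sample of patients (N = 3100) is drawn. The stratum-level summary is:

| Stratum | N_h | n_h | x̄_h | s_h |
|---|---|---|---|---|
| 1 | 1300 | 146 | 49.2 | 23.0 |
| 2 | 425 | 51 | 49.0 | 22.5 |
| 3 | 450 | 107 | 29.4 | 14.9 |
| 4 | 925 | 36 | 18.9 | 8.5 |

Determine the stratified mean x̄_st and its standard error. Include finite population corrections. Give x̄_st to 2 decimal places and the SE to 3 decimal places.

x̄_st ≈ 37.26, SE ≈ 0.967

x̄_st = Σ W_h x̄_h = (1300·49.2 + 425·49.0 + 450·29.4 + 925·18.9)/3100 = 37.25726
V̂(x̄_st) = Σ W_h² (1 − n_h/N_h) s_h²/n_h, with W_h = N_h/N and N = 3100:
  stratum 1: (1300/3100)²·(1 − 146/1300)·23.0²/146 = 0.565625
  stratum 2: (425/3100)²·(1 − 51/425)·22.5²/51 = 0.164184
  stratum 3: (450/3100)²·(1 − 107/450)·14.9²/107 = 0.0333251
  stratum 4: (925/3100)²·(1 − 36/925)·8.5²/36 = 0.171734
V̂(x̄_st) = 0.934868
SE(x̄_st) = √0.934868 = 0.966886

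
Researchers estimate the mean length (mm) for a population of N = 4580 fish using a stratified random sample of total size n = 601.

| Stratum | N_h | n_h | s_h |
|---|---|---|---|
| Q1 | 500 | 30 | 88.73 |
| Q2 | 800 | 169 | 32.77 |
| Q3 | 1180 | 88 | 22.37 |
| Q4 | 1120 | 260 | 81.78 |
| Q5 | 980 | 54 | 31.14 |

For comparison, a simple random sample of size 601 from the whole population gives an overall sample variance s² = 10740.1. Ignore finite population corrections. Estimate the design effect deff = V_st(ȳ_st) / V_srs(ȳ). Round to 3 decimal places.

V̂(ȳ_st) = Σ W_h² s_h²/n_h, with W_h = N_h/N and N = 4580:
  stratum Q1: (500/4580)²·88.73²/30 = 3.12773
  stratum Q2: (800/4580)²·32.77²/169 = 0.193872
  stratum Q3: (1180/4580)²·22.37²/88 = 0.37747
  stratum Q4: (1120/4580)²·81.78²/260 = 1.53825
  stratum Q5: (980/4580)²·31.14²/54 = 0.822176
V_st = 6.05949
V_srs = s²/n = 10740.1/601 = 17.8704
deff = V_st / V_srs = 6.05949/17.8704 = 0.3391

deff ≈ 0.339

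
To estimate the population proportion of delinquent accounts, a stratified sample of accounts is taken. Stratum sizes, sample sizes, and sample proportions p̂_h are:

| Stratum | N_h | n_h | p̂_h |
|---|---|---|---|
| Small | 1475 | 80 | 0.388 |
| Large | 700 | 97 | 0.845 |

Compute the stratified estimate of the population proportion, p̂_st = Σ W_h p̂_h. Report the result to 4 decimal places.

p̂_st ≈ 0.5351

N = 2175; stratum weights W_h = N_h/N.
p̂_st = Σ W_h p̂_h = (1475·0.388 + 700·0.845)/2175 = 0.53508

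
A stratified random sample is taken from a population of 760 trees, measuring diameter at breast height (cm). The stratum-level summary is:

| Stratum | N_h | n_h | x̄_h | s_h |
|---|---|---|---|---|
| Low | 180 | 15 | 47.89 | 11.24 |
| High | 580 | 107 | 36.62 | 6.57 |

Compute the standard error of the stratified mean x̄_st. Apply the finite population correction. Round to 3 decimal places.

V̂(x̄_st) = Σ W_h² (1 − n_h/N_h) s_h²/n_h, with W_h = N_h/N and N = 760:
  stratum Low: (180/760)²·(1 − 15/180)·11.24²/15 = 0.433082
  stratum High: (580/760)²·(1 − 107/580)·6.57²/107 = 0.191606
V̂(x̄_st) = 0.624688
SE(x̄_st) = √0.624688 = 0.790372

SE(x̄_st) ≈ 0.790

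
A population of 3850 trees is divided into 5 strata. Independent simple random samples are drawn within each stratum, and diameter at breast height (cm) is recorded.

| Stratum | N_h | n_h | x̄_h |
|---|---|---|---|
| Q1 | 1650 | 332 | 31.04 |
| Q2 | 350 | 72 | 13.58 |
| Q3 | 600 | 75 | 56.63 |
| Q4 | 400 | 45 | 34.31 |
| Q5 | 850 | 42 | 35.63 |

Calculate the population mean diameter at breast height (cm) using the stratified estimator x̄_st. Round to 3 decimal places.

x̄_st ≈ 34.794

N = Σ N_h = 3850. Stratum weights W_h = N_h/N.
x̄_st = (1650·31.04 + 350·13.58 + 600·56.63 + 400·34.31 + 850·35.63) / 3850 = 34.79390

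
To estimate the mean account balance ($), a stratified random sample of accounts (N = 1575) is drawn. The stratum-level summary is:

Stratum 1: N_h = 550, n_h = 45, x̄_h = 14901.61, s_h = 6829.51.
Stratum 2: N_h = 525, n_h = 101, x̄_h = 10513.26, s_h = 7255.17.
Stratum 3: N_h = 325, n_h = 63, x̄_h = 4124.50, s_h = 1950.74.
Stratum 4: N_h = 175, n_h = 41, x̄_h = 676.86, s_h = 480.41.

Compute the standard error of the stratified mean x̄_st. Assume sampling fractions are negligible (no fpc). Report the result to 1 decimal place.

V̂(x̄_st) = Σ W_h² s_h²/n_h, with W_h = N_h/N and N = 1575:
  stratum 1: (550/1575)²·6829.51²/45 = 126395
  stratum 2: (525/1575)²·7255.17²/101 = 57907
  stratum 3: (325/1575)²·1950.74²/63 = 2571.96
  stratum 4: (175/1575)²·480.41²/41 = 69.4953
V̂(x̄_st) = 186944
SE(x̄_st) = √186944 = 432.37

SE(x̄_st) ≈ 432.4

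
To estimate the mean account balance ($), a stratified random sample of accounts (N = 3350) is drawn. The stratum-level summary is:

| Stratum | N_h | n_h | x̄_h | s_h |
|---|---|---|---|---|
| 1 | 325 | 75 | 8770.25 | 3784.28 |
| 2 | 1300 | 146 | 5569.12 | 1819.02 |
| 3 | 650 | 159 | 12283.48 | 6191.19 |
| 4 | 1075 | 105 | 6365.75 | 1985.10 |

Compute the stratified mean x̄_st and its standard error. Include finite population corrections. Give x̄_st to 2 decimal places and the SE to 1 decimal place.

x̄_st = Σ W_h x̄_h = (325·8770.25 + 1300·5569.12 + 650·12283.48 + 1075·6365.75)/3350 = 7438.09866
V̂(x̄_st) = Σ W_h² (1 − n_h/N_h) s_h²/n_h, with W_h = N_h/N and N = 3350:
  stratum 1: (325/3350)²·(1 − 75/325)·3784.28²/75 = 1382.42
  stratum 2: (1300/3350)²·(1 − 146/1300)·1819.02²/146 = 3029.57
  stratum 3: (650/3350)²·(1 − 159/650)·6191.19²/159 = 6855.77
  stratum 4: (1075/3350)²·(1 − 105/1075)·1985.10²/105 = 3487.11
V̂(x̄_st) = 14754.9
SE(x̄_st) = √14754.9 = 121.47

x̄_st ≈ 7438.10, SE ≈ 121.5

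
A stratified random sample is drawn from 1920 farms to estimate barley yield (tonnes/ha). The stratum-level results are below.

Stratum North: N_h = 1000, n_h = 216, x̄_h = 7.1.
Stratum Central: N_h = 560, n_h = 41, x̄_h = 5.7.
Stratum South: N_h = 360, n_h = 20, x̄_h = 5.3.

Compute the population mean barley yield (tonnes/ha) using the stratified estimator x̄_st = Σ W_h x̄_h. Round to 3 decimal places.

x̄_st ≈ 6.354

N = Σ N_h = 1920. Stratum weights W_h = N_h/N.
x̄_st = (1000·7.1 + 560·5.7 + 360·5.3) / 1920 = 6.35417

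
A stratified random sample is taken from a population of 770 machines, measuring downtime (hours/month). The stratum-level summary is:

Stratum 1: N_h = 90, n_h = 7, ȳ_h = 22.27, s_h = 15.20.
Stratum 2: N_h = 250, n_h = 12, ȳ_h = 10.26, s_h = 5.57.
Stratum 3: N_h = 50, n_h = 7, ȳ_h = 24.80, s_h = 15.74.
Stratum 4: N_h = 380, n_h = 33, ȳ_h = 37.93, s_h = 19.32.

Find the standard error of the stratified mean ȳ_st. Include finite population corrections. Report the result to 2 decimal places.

V̂(ȳ_st) = Σ W_h² (1 − n_h/N_h) s_h²/n_h, with W_h = N_h/N and N = 770:
  stratum 1: (90/770)²·(1 − 7/90)·15.20²/7 = 0.415842
  stratum 2: (250/770)²·(1 − 12/250)·5.57²/12 = 0.259457
  stratum 3: (50/770)²·(1 − 7/50)·15.74²/7 = 0.128342
  stratum 4: (380/770)²·(1 − 33/380)·19.32²/33 = 2.51554
V̂(ȳ_st) = 3.31918
SE(ȳ_st) = √3.31918 = 1.82186

SE(ȳ_st) ≈ 1.82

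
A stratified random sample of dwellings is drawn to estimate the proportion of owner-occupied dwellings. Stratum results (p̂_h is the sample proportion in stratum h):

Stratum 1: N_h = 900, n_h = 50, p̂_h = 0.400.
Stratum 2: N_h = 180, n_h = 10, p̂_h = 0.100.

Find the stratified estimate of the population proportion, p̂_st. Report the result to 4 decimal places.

N = 1080; stratum weights W_h = N_h/N.
p̂_st = Σ W_h p̂_h = (900·0.400 + 180·0.100)/1080 = 0.35000

p̂_st ≈ 0.3500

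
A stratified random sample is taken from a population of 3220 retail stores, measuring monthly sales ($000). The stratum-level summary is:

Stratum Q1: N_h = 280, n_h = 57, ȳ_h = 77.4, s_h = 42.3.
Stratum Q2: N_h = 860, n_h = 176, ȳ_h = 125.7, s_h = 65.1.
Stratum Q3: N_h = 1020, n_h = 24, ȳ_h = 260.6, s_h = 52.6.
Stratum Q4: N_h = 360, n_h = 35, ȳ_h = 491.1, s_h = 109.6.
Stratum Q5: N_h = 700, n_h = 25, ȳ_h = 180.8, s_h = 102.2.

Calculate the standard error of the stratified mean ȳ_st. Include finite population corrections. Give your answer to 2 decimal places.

SE(ȳ_st) ≈ 5.98

V̂(ȳ_st) = Σ W_h² (1 − n_h/N_h) s_h²/n_h, with W_h = N_h/N and N = 3220:
  stratum Q1: (280/3220)²·(1 − 57/280)·42.3²/57 = 0.189041
  stratum Q2: (860/3220)²·(1 − 176/860)·65.1²/176 = 1.36613
  stratum Q3: (1020/3220)²·(1 − 24/1020)·52.6²/24 = 11.2956
  stratum Q4: (360/3220)²·(1 − 35/360)·109.6²/35 = 3.87282
  stratum Q5: (700/3220)²·(1 − 25/700)·102.2²/25 = 19.0393
V̂(ȳ_st) = 35.7629
SE(ȳ_st) = √35.7629 = 5.98021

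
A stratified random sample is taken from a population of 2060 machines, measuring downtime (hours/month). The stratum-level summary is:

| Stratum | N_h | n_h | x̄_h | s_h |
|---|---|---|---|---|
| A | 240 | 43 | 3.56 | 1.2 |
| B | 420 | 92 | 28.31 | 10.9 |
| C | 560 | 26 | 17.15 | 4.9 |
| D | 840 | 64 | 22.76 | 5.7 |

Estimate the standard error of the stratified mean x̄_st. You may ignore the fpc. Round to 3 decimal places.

SE(x̄_st) ≈ 0.455

V̂(x̄_st) = Σ W_h² s_h²/n_h, with W_h = N_h/N and N = 2060:
  stratum A: (240/2060)²·1.2²/43 = 0.00045455
  stratum B: (420/2060)²·10.9²/92 = 0.0536821
  stratum C: (560/2060)²·4.9²/26 = 0.0682434
  stratum D: (840/2060)²·5.7²/64 = 0.08441
V̂(x̄_st) = 0.20679
SE(x̄_st) = √0.20679 = 0.454742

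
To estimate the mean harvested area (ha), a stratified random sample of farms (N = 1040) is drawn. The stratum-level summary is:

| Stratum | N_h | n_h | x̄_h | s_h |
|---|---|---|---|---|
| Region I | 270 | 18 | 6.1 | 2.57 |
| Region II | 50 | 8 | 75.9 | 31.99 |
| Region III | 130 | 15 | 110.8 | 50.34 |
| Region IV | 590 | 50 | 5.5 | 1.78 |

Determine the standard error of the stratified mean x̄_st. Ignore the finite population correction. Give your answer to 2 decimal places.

SE(x̄_st) ≈ 1.73

V̂(x̄_st) = Σ W_h² s_h²/n_h, with W_h = N_h/N and N = 1040:
  stratum Region I: (270/1040)²·2.57²/18 = 0.0247317
  stratum Region II: (50/1040)²·31.99²/8 = 0.295673
  stratum Region III: (130/1040)²·50.34²/15 = 2.6397
  stratum Region IV: (590/1040)²·1.78²/50 = 0.0203942
V̂(x̄_st) = 2.9805
SE(x̄_st) = √2.9805 = 1.72641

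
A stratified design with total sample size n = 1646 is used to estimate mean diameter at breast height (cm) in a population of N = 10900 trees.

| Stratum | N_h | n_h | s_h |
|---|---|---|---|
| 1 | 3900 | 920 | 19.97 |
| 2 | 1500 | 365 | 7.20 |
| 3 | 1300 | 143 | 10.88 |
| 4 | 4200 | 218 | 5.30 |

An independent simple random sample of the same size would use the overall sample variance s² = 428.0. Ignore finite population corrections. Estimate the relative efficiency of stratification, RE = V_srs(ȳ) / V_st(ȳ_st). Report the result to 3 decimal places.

RE ≈ 2.919

V̂(ȳ_st) = Σ W_h² s_h²/n_h, with W_h = N_h/N and N = 10900:
  stratum 1: (3900/10900)²·19.97²/920 = 0.0554938
  stratum 2: (1500/10900)²·7.20²/365 = 0.00268969
  stratum 3: (1300/10900)²·10.88²/143 = 0.0117749
  stratum 4: (4200/10900)²·5.30²/218 = 0.0191311
V_st = 0.0890895
V_srs = s²/n = 428.0/1646 = 0.260024
Relative efficiency = V_srs / V_st = 0.260024/0.0890895 = 2.9187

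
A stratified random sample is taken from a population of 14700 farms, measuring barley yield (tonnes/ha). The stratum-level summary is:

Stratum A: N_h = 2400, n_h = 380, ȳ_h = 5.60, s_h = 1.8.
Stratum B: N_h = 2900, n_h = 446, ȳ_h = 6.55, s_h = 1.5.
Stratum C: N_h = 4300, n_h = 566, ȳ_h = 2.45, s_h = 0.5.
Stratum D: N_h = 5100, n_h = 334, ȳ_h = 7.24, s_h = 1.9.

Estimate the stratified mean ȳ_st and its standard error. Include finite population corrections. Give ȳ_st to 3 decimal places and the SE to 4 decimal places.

ȳ_st = Σ W_h ȳ_h = (2400·5.60 + 2900·6.55 + 4300·2.45 + 5100·7.24)/14700 = 5.43497
V̂(ȳ_st) = Σ W_h² (1 − n_h/N_h) s_h²/n_h, with W_h = N_h/N and N = 14700:
  stratum A: (2400/14700)²·(1 − 380/2400)·1.8²/380 = 0.000191289
  stratum B: (2900/14700)²·(1 − 446/2900)·1.5²/446 = 0.000166144
  stratum C: (4300/14700)²·(1 − 566/4300)·0.5²/566 = 3.28195e-05
  stratum D: (5100/14700)²·(1 − 334/5100)·1.9²/334 = 0.00121577
V̂(ȳ_st) = 0.00160602
SE(ȳ_st) = √0.00160602 = 0.0400752

ȳ_st ≈ 5.435, SE ≈ 0.0401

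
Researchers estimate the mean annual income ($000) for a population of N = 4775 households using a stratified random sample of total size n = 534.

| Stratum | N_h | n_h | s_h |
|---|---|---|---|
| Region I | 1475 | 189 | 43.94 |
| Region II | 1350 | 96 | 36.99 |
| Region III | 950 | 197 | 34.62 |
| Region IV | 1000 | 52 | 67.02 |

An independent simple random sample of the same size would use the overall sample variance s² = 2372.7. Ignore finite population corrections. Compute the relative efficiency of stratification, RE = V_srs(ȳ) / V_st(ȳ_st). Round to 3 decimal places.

RE ≈ 0.723

V̂(ȳ_st) = Σ W_h² s_h²/n_h, with W_h = N_h/N and N = 4775:
  stratum Region I: (1475/4775)²·43.94²/189 = 0.974755
  stratum Region II: (1350/4775)²·36.99²/96 = 1.13925
  stratum Region III: (950/4775)²·34.62²/197 = 0.240818
  stratum Region IV: (1000/4775)²·67.02²/52 = 3.78843
V_st = 6.14325
V_srs = s²/n = 2372.7/534 = 4.44326
Relative efficiency = V_srs / V_st = 4.44326/6.14325 = 0.7233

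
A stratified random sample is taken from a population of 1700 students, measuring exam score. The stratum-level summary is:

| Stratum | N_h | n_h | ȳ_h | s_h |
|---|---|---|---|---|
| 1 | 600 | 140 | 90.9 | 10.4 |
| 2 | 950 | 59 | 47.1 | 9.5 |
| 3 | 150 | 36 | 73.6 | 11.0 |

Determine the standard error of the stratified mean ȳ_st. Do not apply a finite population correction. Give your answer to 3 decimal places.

V̂(ȳ_st) = Σ W_h² s_h²/n_h, with W_h = N_h/N and N = 1700:
  stratum 1: (600/1700)²·10.4²/140 = 0.0962373
  stratum 2: (950/1700)²·9.5²/59 = 0.477688
  stratum 3: (150/1700)²·11.0²/36 = 0.0261678
V̂(ȳ_st) = 0.600093
SE(ȳ_st) = √0.600093 = 0.774657

SE(ȳ_st) ≈ 0.775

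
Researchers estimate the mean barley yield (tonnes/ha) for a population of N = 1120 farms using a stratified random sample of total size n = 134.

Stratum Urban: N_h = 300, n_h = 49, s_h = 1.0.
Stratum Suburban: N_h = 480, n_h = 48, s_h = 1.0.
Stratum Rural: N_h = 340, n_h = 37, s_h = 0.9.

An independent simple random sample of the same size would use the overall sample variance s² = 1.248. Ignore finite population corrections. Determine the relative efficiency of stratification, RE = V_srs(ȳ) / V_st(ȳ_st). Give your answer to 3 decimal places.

V̂(ȳ_st) = Σ W_h² s_h²/n_h, with W_h = N_h/N and N = 1120:
  stratum Urban: (300/1120)²·1.0²/49 = 0.00146423
  stratum Suburban: (480/1120)²·1.0²/48 = 0.00382653
  stratum Rural: (340/1120)²·0.9²/37 = 0.00201746
V_st = 0.00730822
V_srs = s²/n = 1.248/134 = 0.00931343
Relative efficiency = V_srs / V_st = 0.00931343/0.00730822 = 1.2744

RE ≈ 1.274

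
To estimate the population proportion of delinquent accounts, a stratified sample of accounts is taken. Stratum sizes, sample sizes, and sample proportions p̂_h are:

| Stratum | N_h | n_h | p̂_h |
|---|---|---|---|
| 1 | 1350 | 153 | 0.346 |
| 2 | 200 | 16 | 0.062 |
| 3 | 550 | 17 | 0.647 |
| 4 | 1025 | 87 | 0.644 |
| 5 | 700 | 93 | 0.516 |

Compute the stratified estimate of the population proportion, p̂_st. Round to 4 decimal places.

p̂_st ≈ 0.4854

N = 3825; stratum weights W_h = N_h/N.
p̂_st = Σ W_h p̂_h = (1350·0.346 + 200·0.062 + 550·0.647 + 1025·0.644 + 700·0.516)/3825 = 0.48540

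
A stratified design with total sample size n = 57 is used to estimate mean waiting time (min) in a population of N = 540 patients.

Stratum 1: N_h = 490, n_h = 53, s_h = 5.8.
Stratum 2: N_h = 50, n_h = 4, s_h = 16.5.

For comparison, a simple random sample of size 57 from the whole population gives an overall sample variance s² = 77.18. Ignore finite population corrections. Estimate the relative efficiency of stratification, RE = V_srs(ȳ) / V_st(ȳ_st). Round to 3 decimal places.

RE ≈ 1.224

V̂(ȳ_st) = Σ W_h² s_h²/n_h, with W_h = N_h/N and N = 540:
  stratum 1: (490/540)²·5.8²/53 = 0.522618
  stratum 2: (50/540)²·16.5²/4 = 0.583526
V_st = 1.10614
V_srs = s²/n = 77.18/57 = 1.35404
Relative efficiency = V_srs / V_st = 1.35404/1.10614 = 1.2241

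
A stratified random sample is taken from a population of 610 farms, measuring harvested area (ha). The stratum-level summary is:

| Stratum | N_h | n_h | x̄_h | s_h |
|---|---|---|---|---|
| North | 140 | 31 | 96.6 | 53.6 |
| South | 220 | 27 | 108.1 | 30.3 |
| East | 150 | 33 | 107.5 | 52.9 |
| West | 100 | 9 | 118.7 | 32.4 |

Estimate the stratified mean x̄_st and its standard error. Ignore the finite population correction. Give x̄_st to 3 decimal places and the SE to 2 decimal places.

x̄_st = Σ W_h x̄_h = (140·96.6 + 220·108.1 + 150·107.5 + 100·118.7)/610 = 107.05082
V̂(x̄_st) = Σ W_h² s_h²/n_h, with W_h = N_h/N and N = 610:
  stratum North: (140/610)²·53.6²/31 = 4.88162
  stratum South: (220/610)²·30.3²/27 = 4.4229
  stratum East: (150/610)²·52.9²/33 = 5.12767
  stratum West: (100/610)²·32.4²/9 = 3.13464
V̂(x̄_st) = 17.5668
SE(x̄_st) = √17.5668 = 4.19128

x̄_st ≈ 107.051, SE ≈ 4.19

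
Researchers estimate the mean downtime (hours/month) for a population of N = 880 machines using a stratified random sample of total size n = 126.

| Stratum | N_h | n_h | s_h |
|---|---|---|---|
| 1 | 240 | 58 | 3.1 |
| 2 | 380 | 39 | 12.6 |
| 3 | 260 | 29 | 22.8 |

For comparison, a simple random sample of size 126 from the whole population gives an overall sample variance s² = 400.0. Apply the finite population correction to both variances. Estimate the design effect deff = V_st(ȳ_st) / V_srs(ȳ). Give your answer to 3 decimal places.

deff ≈ 0.765

V̂(ȳ_st) = Σ W_h² (1 − n_h/N_h) s_h²/n_h, with W_h = N_h/N and N = 880:
  stratum 1: (240/880)²·(1 − 58/240)·3.1²/58 = 0.00934572
  stratum 2: (380/880)²·(1 − 39/380)·12.6²/39 = 0.68116
  stratum 3: (260/880)²·(1 − 29/260)·22.8²/29 = 1.39025
V_st = 2.08075
V_srs = (1 − 126/880)·400.0/126 = 2.72006
deff = V_st / V_srs = 2.08075/2.72006 = 0.7650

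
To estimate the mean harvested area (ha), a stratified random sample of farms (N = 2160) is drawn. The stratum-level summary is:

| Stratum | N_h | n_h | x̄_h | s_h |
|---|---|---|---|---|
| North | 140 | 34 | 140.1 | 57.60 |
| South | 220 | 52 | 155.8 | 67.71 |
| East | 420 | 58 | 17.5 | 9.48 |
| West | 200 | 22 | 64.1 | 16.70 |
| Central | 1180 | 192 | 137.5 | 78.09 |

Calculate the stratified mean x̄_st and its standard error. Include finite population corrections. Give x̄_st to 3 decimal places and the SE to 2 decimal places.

x̄_st = Σ W_h x̄_h = (140·140.1 + 220·155.8 + 420·17.5 + 200·64.1 + 1180·137.5)/2160 = 109.40278
V̂(x̄_st) = Σ W_h² (1 − n_h/N_h) s_h²/n_h, with W_h = N_h/N and N = 2160:
  stratum North: (140/2160)²·(1 − 34/140)·57.60²/34 = 0.310379
  stratum South: (220/2160)²·(1 − 52/220)·67.71²/52 = 0.698436
  stratum East: (420/2160)²·(1 − 58/420)·9.48²/58 = 0.0504939
  stratum West: (200/2160)²·(1 − 22/200)·16.70²/22 = 0.0967281
  stratum Central: (1180/2160)²·(1 − 192/1180)·78.09²/192 = 7.93635
V̂(x̄_st) = 9.09239
SE(x̄_st) = √9.09239 = 3.01536

x̄_st ≈ 109.403, SE ≈ 3.02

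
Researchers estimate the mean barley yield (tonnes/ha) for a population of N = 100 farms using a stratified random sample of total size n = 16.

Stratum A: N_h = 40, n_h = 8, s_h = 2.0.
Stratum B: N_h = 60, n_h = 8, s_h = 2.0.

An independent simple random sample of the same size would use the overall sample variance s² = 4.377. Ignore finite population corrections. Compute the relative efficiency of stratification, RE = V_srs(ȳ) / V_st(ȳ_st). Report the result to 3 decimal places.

V̂(ȳ_st) = Σ W_h² s_h²/n_h, with W_h = N_h/N and N = 100:
  stratum A: (40/100)²·2.0²/8 = 0.08
  stratum B: (60/100)²·2.0²/8 = 0.18
V_st = 0.26
V_srs = s²/n = 4.377/16 = 0.273562
Relative efficiency = V_srs / V_st = 0.273562/0.26 = 1.0522

RE ≈ 1.052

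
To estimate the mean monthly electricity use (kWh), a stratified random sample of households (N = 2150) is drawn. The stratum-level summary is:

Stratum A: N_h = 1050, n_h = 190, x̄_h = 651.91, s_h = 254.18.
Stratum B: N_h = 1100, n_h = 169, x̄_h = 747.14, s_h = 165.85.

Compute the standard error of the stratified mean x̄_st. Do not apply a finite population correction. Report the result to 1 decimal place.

SE(x̄_st) ≈ 11.1

V̂(x̄_st) = Σ W_h² s_h²/n_h, with W_h = N_h/N and N = 2150:
  stratum A: (1050/2150)²·254.18²/190 = 81.1019
  stratum B: (1100/2150)²·165.85²/169 = 42.6042
V̂(x̄_st) = 123.706
SE(x̄_st) = √123.706 = 11.1223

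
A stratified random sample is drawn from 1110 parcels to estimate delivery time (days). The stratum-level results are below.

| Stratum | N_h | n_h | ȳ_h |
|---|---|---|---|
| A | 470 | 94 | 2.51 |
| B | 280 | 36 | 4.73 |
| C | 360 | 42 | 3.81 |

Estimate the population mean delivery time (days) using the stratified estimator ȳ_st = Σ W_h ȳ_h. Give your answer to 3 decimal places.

N = Σ N_h = 1110. Stratum weights W_h = N_h/N.
ȳ_st = (470·2.51 + 280·4.73 + 360·3.81) / 1110 = 3.49162

ȳ_st ≈ 3.492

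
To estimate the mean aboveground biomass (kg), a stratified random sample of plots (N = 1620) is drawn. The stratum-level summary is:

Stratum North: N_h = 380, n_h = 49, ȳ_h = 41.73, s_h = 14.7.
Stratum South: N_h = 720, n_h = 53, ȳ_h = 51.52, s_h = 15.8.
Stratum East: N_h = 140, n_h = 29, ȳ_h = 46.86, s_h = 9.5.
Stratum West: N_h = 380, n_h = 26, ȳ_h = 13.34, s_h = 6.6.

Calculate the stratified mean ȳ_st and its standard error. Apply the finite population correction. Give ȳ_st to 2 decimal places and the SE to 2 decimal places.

ȳ_st = Σ W_h ȳ_h = (380·41.73 + 720·51.52 + 140·46.86 + 380·13.34)/1620 = 39.86506
V̂(ȳ_st) = Σ W_h² (1 − n_h/N_h) s_h²/n_h, with W_h = N_h/N and N = 1620:
  stratum North: (380/1620)²·(1 − 49/380)·14.7²/49 = 0.211359
  stratum South: (720/1620)²·(1 − 53/720)·15.8²/53 = 0.861919
  stratum East: (140/1620)²·(1 − 29/140)·9.5²/29 = 0.0184277
  stratum West: (380/1620)²·(1 − 26/380)·6.6²/26 = 0.0858759
V̂(ȳ_st) = 1.17758
SE(ȳ_st) = √1.17758 = 1.08516

ȳ_st ≈ 39.87, SE ≈ 1.09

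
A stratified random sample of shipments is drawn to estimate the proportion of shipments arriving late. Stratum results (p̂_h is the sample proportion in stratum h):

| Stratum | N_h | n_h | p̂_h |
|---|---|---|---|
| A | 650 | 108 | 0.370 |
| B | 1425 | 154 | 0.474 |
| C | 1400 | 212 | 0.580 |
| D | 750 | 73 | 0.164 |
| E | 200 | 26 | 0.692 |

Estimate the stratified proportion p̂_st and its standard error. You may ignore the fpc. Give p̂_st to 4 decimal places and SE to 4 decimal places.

p̂_st ≈ 0.4496, SE ≈ 0.0201

N = 4425; stratum weights W_h = N_h/N.
p̂_st = Σ W_h p̂_h = (650·0.370 + 1425·0.474 + 1400·0.580 + 750·0.164 + 200·0.692)/4425 = 0.44957
V̂(p̂_st) = Σ W_h² p̂_h(1−p̂_h)/(n_h−1):
  stratum A: (650/4425)²·0.370·0.630/107 = 4.70066e-05
  stratum B: (1425/4425)²·0.474·0.526/153 = 0.000168996
  stratum C: (1400/4425)²·0.580·0.420/211 = 0.000115564
  stratum D: (750/4425)²·0.164·0.836/72 = 5.47033e-05
  stratum E: (200/4425)²·0.692·0.308/25 = 1.74161e-05
V̂(p̂_st) = 0.000403686; SE = √V̂ = 0.0200919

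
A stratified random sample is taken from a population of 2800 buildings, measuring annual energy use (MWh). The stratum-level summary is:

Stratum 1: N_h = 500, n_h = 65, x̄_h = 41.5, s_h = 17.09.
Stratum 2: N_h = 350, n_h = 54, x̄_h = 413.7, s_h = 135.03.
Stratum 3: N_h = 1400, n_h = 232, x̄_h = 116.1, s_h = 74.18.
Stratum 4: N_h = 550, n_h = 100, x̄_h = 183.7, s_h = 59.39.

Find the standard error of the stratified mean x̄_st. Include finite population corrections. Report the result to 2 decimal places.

V̂(x̄_st) = Σ W_h² (1 − n_h/N_h) s_h²/n_h, with W_h = N_h/N and N = 2800:
  stratum 1: (500/2800)²·(1 − 65/500)·17.09²/65 = 0.124656
  stratum 2: (350/2800)²·(1 − 54/350)·135.03²/54 = 4.4618
  stratum 3: (1400/2800)²·(1 − 232/1400)·74.18²/232 = 4.94698
  stratum 4: (550/2800)²·(1 − 100/550)·59.39²/100 = 1.11349
V̂(x̄_st) = 10.6469
SE(x̄_st) = √10.6469 = 3.26296

SE(x̄_st) ≈ 3.26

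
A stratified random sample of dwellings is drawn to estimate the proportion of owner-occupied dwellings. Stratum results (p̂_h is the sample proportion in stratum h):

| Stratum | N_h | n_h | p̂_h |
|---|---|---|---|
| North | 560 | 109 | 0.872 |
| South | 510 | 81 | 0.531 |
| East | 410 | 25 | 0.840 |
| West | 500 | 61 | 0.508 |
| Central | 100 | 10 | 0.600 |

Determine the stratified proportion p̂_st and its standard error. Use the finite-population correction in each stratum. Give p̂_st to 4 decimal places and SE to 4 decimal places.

N = 2080; stratum weights W_h = N_h/N.
p̂_st = Σ W_h p̂_h = (560·0.872 + 510·0.531 + 410·0.840 + 500·0.508 + 100·0.600)/2080 = 0.68150
V̂(p̂_st) = Σ W_h² (1 − n_h/N_h) p̂_h(1−p̂_h)/(n_h−1):
  stratum North: (560/2080)²·(1 − 109/560)·0.872·0.128/108 = 6.0331e-05
  stratum South: (510/2080)²·(1 − 81/510)·0.531·0.469/80 = 0.000157427
  stratum East: (410/2080)²·(1 − 25/410)·0.840·0.160/24 = 0.000204318
  stratum West: (500/2080)²·(1 − 61/500)·0.508·0.492/60 = 0.000211342
  stratum Central: (100/2080)²·(1 − 10/100)·0.600·0.400/9 = 5.54734e-05
V̂(p̂_st) = 0.00068889; SE = √V̂ = 0.0262467

p̂_st ≈ 0.6815, SE ≈ 0.0262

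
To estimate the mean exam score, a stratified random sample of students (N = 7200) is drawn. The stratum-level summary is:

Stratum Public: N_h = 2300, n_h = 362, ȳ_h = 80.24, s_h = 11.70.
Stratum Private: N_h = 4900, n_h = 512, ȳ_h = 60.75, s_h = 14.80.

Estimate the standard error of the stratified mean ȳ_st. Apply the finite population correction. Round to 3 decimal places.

SE(ȳ_st) ≈ 0.458

V̂(ȳ_st) = Σ W_h² (1 − n_h/N_h) s_h²/n_h, with W_h = N_h/N and N = 7200:
  stratum Public: (2300/7200)²·(1 − 362/2300)·11.70²/362 = 0.0325147
  stratum Private: (4900/7200)²·(1 − 512/4900)·14.80²/512 = 0.17744
V̂(ȳ_st) = 0.209955
SE(ȳ_st) = √0.209955 = 0.458208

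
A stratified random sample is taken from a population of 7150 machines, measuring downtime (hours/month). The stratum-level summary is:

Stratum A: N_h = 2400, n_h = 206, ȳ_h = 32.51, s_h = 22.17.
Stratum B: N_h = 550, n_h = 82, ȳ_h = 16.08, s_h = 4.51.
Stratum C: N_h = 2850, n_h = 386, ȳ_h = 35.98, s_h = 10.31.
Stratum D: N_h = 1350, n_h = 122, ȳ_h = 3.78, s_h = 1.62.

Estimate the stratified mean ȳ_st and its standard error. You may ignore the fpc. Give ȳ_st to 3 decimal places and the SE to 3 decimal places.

ȳ_st ≈ 27.205, SE ≈ 0.561

ȳ_st = Σ W_h ȳ_h = (2400·32.51 + 550·16.08 + 2850·35.98 + 1350·3.78)/7150 = 27.20476
V̂(ȳ_st) = Σ W_h² s_h²/n_h, with W_h = N_h/N and N = 7150:
  stratum A: (2400/7150)²·22.17²/206 = 0.268828
  stratum B: (550/7150)²·4.51²/82 = 0.00146775
  stratum C: (2850/7150)²·10.31²/386 = 0.043753
  stratum D: (1350/7150)²·1.62²/122 = 0.000766877
V̂(ȳ_st) = 0.314816
SE(ȳ_st) = √0.314816 = 0.561084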